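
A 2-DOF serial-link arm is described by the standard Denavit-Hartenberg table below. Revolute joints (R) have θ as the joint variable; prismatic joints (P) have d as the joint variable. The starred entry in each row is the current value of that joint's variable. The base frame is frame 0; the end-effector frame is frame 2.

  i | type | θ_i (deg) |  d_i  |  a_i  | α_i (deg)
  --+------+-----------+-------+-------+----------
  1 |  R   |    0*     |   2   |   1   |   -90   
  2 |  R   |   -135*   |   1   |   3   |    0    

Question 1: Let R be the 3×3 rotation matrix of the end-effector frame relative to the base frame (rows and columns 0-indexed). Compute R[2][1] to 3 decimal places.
0.707

End-effector y-axis (col 1 of R) = (0.7071,-0.0000,0.7071)
R[2][1] = 0.7071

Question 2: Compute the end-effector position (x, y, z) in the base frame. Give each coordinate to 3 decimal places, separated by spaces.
-1.121 1.000 4.121

after link 1: o_1 = (1.0000, 0.0000, 2.0000)
after link 2: o_2 = (-1.1213, 1.0000, 4.1213)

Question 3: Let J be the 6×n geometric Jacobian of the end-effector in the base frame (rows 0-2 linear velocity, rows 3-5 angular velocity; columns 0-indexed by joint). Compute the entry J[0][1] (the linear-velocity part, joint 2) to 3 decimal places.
2.121

axis z_1 = (0.0000,1.0000,0.0000); lever o_n−o_1 = (-2.1213,1.0000,2.1213)
cross product → J_v[:, 1] = (2.1213,-0.0000,2.1213)
J_ω[:, 1] = z_1
entry J[0][1] = 2.1213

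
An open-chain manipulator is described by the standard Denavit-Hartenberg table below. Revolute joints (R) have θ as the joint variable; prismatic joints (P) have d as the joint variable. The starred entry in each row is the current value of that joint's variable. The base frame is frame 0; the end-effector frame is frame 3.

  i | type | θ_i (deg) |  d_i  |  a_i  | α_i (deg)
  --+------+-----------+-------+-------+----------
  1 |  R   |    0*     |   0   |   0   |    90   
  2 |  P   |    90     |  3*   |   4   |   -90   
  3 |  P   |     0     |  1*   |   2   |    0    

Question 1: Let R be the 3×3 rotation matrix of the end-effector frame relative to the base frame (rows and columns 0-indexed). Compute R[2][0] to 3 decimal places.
End-effector x-axis (col 0 of R) = (0.0000,0.0000,1.0000)
R[2][0] = 1.0000

1.000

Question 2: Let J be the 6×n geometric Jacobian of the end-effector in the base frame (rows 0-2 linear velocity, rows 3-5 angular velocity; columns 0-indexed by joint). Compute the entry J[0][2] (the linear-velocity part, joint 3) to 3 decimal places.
-1.000

prismatic axis z_2 = (-1.0000,-0.0000,0.0000)
J_v[:, 2] = z_2; J_ω[:, 2] = (0,0,0)
entry J[0][2] = -1.0000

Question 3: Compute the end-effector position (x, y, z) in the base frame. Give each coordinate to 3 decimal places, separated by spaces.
after link 1: o_1 = (0.0000, 0.0000, 0.0000)
after link 2: o_2 = (0.0000, -3.0000, 4.0000)
after link 3: o_3 = (-1.0000, -3.0000, 6.0000)

-1.000 -3.000 6.000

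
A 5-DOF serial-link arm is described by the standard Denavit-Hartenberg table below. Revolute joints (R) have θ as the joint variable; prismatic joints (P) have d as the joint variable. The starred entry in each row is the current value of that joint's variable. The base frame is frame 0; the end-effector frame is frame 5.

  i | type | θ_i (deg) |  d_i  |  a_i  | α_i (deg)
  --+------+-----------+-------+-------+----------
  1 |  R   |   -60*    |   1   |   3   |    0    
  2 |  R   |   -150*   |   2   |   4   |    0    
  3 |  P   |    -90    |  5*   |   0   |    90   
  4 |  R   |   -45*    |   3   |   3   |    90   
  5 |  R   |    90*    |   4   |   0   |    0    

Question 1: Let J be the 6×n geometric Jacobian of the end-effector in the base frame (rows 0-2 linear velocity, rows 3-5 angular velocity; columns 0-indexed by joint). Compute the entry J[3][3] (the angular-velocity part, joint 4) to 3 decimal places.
axis z_3 = (0.8660,-0.5000,0.0000); lever o_n−o_3 = (2.2445,-2.1124,-4.9497)
cross product → J_v[:, 3] = (2.4749,4.2866,-0.7071)
J_ω[:, 3] = z_3
entry J[3][3] = 0.8660

0.866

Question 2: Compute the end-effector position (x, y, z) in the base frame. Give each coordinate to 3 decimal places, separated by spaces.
0.280 -2.710 3.050

after link 1: o_1 = (1.5000, -2.5981, 1.0000)
after link 2: o_2 = (-1.9641, -0.5981, 3.0000)
after link 3: o_3 = (-1.9641, -0.5981, 8.0000)
after link 4: o_4 = (1.6946, -0.2610, 5.8787)
after link 5: o_5 = (0.2804, -2.7104, 3.0503)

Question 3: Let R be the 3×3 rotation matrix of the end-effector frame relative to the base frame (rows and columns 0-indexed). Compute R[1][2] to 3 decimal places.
End-effector z-axis (col 2 of R) = (-0.3536,-0.6124,-0.7071)
R[1][2] = -0.6124

-0.612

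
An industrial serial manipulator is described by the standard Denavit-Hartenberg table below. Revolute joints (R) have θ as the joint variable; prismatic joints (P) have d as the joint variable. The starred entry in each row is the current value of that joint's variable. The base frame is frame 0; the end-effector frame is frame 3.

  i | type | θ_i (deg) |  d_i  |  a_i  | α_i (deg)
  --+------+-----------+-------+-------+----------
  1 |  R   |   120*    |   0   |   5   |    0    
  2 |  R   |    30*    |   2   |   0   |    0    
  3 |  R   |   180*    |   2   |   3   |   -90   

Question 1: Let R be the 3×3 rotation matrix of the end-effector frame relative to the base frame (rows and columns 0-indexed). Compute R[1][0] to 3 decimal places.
-0.500

End-effector x-axis (col 0 of R) = (0.8660,-0.5000,0.0000)
R[1][0] = -0.5000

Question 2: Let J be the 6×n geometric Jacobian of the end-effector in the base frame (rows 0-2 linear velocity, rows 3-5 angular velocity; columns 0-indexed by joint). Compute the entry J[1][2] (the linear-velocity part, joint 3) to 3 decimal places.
2.598

axis z_2 = (0.0000,0.0000,1.0000); lever o_n−o_2 = (2.5981,-1.5000,2.0000)
cross product → J_v[:, 2] = (1.5000,2.5981,-0.0000)
J_ω[:, 2] = z_2
entry J[1][2] = 2.5981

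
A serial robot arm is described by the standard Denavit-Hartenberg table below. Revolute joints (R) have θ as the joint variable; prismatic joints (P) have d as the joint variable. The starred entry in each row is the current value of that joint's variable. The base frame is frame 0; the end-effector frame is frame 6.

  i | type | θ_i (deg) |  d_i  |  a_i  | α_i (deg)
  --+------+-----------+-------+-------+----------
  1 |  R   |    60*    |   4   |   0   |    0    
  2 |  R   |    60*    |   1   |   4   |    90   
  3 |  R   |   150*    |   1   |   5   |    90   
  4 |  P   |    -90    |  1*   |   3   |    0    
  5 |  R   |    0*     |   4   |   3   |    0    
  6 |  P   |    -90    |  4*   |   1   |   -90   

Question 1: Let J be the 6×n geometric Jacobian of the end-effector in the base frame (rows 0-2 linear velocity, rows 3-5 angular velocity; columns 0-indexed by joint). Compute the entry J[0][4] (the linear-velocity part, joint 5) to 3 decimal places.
0.433

axis z_4 = (-0.2500,0.4330,0.8660); lever o_n−o_4 = (-5.0311,2.7141,6.4282)
cross product → J_v[:, 4] = (0.4330,-2.7500,1.5000)
J_ω[:, 4] = z_4
entry J[0][4] = 0.4330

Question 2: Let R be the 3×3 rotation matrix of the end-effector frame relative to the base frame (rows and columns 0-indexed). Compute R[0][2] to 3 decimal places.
End-effector z-axis (col 2 of R) = (-0.8660,-0.5000,0.0000)
R[0][2] = -0.8660

-0.866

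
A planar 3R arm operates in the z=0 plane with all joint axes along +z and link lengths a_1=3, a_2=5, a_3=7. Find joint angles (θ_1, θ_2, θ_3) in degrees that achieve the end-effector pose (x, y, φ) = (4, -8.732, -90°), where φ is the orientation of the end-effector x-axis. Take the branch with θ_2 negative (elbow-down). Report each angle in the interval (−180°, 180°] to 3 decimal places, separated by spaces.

wrist centre = target − a_3·(cos φ, sin φ) = (4.0000, -1.7320)
cos θ_2 = (18.9998−3²−5²)/(2·3·5) = -0.5000; θ_2 = -120.0004° (elbow-down)
β = atan2(-1.7320,4.0000) = -23.4126°; ψ = atan2(-4.3301,0.5000) = -83.4136°
θ_1 = β − ψ = 60.0010°
θ_3 = φ − θ_1 − θ_2 = -30.0006° (wrapped to (-180°,180°])

60.001 -120.000 -30.001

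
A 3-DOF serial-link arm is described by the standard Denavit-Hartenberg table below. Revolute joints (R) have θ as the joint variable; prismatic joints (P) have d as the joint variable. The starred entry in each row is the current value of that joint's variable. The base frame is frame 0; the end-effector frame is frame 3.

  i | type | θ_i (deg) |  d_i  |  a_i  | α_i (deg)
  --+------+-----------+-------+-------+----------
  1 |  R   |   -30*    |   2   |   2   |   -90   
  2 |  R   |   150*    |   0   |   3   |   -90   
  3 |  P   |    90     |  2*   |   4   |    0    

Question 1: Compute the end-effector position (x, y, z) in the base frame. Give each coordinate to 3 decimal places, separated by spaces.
after link 1: o_1 = (1.7321, -1.0000, 2.0000)
after link 2: o_2 = (-0.5179, 0.2990, 0.5000)
after link 3: o_3 = (-3.3840, -2.6651, 2.2321)

-3.384 -2.665 2.232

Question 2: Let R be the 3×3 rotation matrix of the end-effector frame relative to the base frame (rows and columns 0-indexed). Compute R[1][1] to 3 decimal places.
End-effector y-axis (col 1 of R) = (0.7500,-0.4330,0.5000)
R[1][1] = -0.4330

-0.433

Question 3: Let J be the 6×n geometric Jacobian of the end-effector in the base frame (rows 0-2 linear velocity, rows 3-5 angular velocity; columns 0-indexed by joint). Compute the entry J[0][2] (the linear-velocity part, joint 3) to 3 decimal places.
-0.433

prismatic axis z_2 = (-0.4330,0.2500,0.8660)
J_v[:, 2] = z_2; J_ω[:, 2] = (0,0,0)
entry J[0][2] = -0.4330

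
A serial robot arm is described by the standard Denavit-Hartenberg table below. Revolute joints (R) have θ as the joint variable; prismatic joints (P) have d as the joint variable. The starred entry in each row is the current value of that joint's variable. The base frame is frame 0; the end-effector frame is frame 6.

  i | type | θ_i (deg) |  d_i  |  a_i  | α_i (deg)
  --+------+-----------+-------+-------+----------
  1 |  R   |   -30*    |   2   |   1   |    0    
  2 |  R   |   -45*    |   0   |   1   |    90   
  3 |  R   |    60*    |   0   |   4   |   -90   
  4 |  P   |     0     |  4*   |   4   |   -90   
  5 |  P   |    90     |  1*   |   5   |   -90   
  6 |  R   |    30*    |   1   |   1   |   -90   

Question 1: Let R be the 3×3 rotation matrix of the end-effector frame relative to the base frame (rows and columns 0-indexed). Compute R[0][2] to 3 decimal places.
End-effector z-axis (col 2 of R) = (-0.9486,0.1941,0.2500)
R[0][2] = -0.9486

-0.949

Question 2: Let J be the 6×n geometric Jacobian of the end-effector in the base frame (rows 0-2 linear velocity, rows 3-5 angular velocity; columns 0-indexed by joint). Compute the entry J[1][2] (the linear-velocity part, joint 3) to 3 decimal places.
axis z_2 = (-0.9659,-0.2588,0.0000); lever o_n−o_2 = (1.8071,-4.8123,5.1292)
cross product → J_v[:, 2] = (-1.3275,4.9544,5.1160)
J_ω[:, 2] = z_2
entry J[1][2] = 4.9544

4.954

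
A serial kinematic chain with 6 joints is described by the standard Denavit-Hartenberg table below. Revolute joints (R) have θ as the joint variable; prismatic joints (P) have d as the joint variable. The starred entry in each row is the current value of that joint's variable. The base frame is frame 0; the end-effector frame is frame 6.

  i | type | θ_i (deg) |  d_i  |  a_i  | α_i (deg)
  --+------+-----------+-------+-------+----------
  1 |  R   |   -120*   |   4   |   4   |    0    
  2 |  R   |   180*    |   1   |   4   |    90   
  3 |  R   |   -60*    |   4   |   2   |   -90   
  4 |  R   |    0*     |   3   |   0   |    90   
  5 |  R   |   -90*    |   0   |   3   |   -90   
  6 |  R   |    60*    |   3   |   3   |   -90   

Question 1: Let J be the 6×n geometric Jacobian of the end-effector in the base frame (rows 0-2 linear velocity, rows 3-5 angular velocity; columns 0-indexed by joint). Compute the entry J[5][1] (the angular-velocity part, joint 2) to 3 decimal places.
1.000

axis z_1 = (0.0000,0.0000,1.0000); lever o_n−o_1 = (3.8146,3.8032,-4.0801)
cross product → J_v[:, 1] = (-3.8032,3.8146,0.0000)
J_ω[:, 1] = z_1
entry J[5][1] = 1.0000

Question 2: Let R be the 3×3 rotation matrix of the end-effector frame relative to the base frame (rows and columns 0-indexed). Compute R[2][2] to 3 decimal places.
End-effector z-axis (col 2 of R) = (-0.0580,0.8995,0.4330)
R[2][2] = 0.4330

0.433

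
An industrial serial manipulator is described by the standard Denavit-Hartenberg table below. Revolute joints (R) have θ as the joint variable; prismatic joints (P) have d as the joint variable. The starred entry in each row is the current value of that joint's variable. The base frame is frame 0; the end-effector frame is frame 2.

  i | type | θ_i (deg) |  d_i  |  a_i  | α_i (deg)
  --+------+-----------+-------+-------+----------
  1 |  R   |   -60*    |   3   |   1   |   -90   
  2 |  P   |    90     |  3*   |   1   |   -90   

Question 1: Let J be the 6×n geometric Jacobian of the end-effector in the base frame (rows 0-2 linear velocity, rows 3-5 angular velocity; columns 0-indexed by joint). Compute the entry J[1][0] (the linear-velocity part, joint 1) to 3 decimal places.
axis z_0 = ẑ; lever o_n−o_0 = (3.0981,0.6340,2.0000)
cross product → J_v[:, 0] = (-0.6340,3.0981,0.0000)
J_ω[:, 0] = z_0
entry J[1][0] = 3.0981

3.098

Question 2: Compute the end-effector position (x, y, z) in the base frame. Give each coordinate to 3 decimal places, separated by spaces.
3.098 0.634 2.000

after link 1: o_1 = (0.5000, -0.8660, 3.0000)
after link 2: o_2 = (3.0981, 0.6340, 2.0000)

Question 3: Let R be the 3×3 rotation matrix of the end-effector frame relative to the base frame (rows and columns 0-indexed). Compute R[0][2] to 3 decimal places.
-0.500

End-effector z-axis (col 2 of R) = (-0.5000,0.8660,-0.0000)
R[0][2] = -0.5000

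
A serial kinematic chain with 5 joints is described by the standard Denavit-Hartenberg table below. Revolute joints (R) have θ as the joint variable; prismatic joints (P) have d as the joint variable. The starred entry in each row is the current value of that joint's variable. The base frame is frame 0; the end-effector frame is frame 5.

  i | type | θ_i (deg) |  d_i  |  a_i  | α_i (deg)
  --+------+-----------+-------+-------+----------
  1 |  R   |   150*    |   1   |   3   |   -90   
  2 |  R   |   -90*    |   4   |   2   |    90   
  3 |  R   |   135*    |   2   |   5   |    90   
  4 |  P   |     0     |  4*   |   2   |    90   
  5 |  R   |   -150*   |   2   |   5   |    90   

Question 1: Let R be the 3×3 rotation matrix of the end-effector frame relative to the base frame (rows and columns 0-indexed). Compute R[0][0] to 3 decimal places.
0.483

End-effector x-axis (col 0 of R) = (0.4830,0.8365,0.2588)
R[0][0] = 0.4830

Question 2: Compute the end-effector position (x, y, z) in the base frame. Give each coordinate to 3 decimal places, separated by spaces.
after link 1: o_1 = (-2.5981, 1.5000, 1.0000)
after link 2: o_2 = (-4.5981, -1.9641, 3.0000)
after link 3: o_3 = (-4.6338, -6.0260, -0.5355)
after link 4: o_4 = (-6.7551, -9.7002, 0.8787)
after link 5: o_5 = (-6.0723, -4.5176, 2.1728)

-6.072 -4.518 2.173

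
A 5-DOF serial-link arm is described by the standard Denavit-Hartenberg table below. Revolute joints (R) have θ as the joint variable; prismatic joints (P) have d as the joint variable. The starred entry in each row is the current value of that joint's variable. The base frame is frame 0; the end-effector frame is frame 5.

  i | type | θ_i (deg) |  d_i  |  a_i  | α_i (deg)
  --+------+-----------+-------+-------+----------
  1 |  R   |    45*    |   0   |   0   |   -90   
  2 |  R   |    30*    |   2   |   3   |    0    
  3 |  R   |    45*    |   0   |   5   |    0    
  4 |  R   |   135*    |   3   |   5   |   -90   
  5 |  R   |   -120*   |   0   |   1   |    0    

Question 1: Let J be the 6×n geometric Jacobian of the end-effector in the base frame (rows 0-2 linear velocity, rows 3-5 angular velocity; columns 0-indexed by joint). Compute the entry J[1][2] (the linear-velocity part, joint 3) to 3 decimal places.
-1.824

axis z_2 = (-0.7071,0.7071,0.0000); lever o_n−o_2 = (-4.5743,0.8931,-2.5796)
cross product → J_v[:, 2] = (-1.8241,-1.8241,2.6030)
J_ω[:, 2] = z_2
entry J[1][2] = -1.8241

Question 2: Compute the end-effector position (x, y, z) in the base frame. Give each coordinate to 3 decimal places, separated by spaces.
-4.151 4.144 -4.080

after link 1: o_1 = (0.0000, 0.0000, 0.0000)
after link 2: o_2 = (0.4229, 3.2513, -1.5000)
after link 3: o_3 = (1.3380, 4.1664, -6.3296)
after link 4: o_4 = (-3.8452, 3.2259, -3.8296)
after link 5: o_5 = (-4.1514, 4.1444, -4.0796)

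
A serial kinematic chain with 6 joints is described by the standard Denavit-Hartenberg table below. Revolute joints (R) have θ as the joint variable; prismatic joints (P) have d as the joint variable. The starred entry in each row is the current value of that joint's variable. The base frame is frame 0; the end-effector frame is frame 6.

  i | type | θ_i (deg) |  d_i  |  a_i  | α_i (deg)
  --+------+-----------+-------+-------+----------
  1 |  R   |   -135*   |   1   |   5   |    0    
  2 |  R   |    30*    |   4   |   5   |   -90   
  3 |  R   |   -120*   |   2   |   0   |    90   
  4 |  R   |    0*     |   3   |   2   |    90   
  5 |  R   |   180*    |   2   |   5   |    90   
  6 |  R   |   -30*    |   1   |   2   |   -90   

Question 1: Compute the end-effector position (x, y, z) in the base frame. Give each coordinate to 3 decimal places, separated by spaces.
-3.580 -7.563 -1.098

after link 1: o_1 = (-3.5355, -3.5355, 1.0000)
after link 2: o_2 = (-4.8296, -8.3652, 5.0000)
after link 3: o_3 = (-2.8978, -8.8828, 5.0000)
after link 4: o_4 = (-1.9665, -5.4073, 5.2321)
after link 5: o_5 = (-4.5454, -7.3045, 0.9019)
after link 6: o_6 = (-3.5795, -7.5633, -1.0981)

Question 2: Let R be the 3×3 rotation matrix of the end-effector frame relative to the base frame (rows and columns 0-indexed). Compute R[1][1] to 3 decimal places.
End-effector y-axis (col 1 of R) = (-0.2241,-0.8365,0.5000)
R[1][1] = -0.8365

-0.837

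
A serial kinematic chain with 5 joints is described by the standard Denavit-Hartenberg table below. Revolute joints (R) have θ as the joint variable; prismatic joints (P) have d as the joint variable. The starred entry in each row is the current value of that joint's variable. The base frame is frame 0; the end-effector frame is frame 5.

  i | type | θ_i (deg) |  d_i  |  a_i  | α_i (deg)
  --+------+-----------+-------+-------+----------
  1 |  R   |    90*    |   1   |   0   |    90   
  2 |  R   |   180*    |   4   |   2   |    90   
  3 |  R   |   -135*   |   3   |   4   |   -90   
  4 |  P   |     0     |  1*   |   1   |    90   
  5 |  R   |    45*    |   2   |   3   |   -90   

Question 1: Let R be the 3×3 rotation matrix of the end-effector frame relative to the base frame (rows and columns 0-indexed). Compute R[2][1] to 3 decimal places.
-1.000

End-effector y-axis (col 1 of R) = (-0.0000,-0.0000,-1.0000)
R[2][1] = -1.0000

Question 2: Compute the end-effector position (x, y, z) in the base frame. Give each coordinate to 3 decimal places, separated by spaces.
-3.243 0.828 6.000

after link 1: o_1 = (0.0000, 0.0000, 1.0000)
after link 2: o_2 = (4.0000, -2.0000, 1.0000)
after link 3: o_3 = (1.1716, 0.8284, 4.0000)
after link 4: o_4 = (-0.2426, 0.8284, 4.0000)
after link 5: o_5 = (-3.2426, 0.8284, 6.0000)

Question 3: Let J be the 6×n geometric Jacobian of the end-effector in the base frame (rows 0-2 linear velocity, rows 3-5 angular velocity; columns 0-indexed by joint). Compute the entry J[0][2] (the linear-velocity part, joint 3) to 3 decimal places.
-2.828

axis z_2 = (0.0000,0.0000,1.0000); lever o_n−o_2 = (-7.2426,2.8284,5.0000)
cross product → J_v[:, 2] = (-2.8284,-7.2426,0.0000)
J_ω[:, 2] = z_2
entry J[0][2] = -2.8284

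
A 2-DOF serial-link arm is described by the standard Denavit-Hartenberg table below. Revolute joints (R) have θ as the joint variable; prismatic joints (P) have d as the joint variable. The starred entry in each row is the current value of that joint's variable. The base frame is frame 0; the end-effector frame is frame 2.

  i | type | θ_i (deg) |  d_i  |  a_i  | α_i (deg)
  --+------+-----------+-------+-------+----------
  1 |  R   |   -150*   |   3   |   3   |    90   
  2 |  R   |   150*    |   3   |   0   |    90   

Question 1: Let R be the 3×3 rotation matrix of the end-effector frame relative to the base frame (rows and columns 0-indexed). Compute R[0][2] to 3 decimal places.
End-effector z-axis (col 2 of R) = (-0.4330,-0.2500,0.8660)
R[0][2] = -0.4330

-0.433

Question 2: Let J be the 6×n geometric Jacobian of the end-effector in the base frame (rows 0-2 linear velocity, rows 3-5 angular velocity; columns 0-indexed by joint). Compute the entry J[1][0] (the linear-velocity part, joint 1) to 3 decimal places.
axis z_0 = ẑ; lever o_n−o_0 = (-4.0981,1.0981,3.0000)
cross product → J_v[:, 0] = (-1.0981,-4.0981,0.0000)
J_ω[:, 0] = z_0
entry J[1][0] = -4.0981

-4.098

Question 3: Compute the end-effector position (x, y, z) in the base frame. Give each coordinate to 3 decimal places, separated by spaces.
after link 1: o_1 = (-2.5981, -1.5000, 3.0000)
after link 2: o_2 = (-4.0981, 1.0981, 3.0000)

-4.098 1.098 3.000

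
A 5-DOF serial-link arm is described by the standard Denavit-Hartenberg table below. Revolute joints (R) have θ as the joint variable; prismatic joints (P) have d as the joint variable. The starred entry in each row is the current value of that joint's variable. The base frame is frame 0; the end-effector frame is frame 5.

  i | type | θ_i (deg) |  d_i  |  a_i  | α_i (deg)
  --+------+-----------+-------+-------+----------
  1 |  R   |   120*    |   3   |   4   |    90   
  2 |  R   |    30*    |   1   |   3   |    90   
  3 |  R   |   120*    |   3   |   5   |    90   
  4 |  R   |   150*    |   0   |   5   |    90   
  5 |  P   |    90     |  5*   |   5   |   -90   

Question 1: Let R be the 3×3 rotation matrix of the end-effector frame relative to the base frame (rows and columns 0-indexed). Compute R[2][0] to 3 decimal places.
0.433

End-effector x-axis (col 0 of R) = (0.0580,0.8995,0.4330)
R[2][0] = 0.4330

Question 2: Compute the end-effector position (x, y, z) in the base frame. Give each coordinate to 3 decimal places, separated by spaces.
-1.537 15.152 -2.641

after link 1: o_1 = (-2.0000, 3.4641, 3.0000)
after link 2: o_2 = (-2.4330, 6.2141, 4.5000)
after link 3: o_3 = (1.6495, 7.8032, 0.6519)
after link 4: o_4 = (-3.1606, 8.6345, -0.4306)
after link 5: o_5 = (-1.5368, 15.1522, -2.6405)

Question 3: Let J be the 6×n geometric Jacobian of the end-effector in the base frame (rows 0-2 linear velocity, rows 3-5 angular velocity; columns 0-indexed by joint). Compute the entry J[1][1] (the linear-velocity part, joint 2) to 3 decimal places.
4.885

axis z_1 = (0.8660,0.5000,0.0000); lever o_n−o_1 = (0.4632,11.6881,-5.6405)
cross product → J_v[:, 1] = (-2.8203,4.8849,9.8905)
J_ω[:, 1] = z_1
entry J[1][1] = 4.8849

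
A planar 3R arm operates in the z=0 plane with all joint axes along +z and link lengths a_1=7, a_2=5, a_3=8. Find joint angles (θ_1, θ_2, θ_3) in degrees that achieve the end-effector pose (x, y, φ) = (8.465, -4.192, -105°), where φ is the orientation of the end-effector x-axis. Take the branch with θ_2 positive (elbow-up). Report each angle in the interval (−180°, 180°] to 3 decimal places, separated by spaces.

wrist centre = target − a_3·(cos φ, sin φ) = (10.5356, 3.5354)
cos θ_2 = (123.4970−7²−5²)/(2·7·5) = 0.7071; θ_2 = 45.0006° (elbow-up)
β = atan2(3.5354,10.5356) = 18.5502°; ψ = atan2(3.5356,10.5355) = 18.5511°
θ_1 = β − ψ = -0.0009°
θ_3 = φ − θ_1 − θ_2 = -149.9997° (wrapped to (-180°,180°])

-0.001 45.001 -150.000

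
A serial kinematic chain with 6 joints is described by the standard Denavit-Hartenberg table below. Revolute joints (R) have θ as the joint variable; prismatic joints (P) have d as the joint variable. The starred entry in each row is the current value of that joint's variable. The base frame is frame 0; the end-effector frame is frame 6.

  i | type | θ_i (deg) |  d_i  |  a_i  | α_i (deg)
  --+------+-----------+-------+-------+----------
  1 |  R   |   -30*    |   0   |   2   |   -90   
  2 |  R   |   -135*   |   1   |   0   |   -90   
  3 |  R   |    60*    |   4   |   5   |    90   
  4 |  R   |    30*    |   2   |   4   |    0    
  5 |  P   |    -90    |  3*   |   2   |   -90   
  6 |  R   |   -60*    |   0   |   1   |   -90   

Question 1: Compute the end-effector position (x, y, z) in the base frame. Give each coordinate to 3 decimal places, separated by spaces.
-4.245 -2.722 9.738

after link 1: o_1 = (1.7321, -1.0000, 0.0000)
after link 2: o_2 = (2.2321, -0.1340, 0.0000)
after link 3: o_3 = (0.9855, -4.4143, 4.5962)
after link 4: o_4 = (-0.9110, -5.6287, 8.4599)
after link 5: o_5 = (-3.5519, -3.3720, 9.4258)
after link 6: o_6 = (-4.2446, -2.7220, 9.7384)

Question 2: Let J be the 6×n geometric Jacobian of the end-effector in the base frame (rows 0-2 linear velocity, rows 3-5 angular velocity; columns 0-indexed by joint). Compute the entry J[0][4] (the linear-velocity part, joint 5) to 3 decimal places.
prismatic axis z_4 = (-0.2803,0.7392,0.6124)
J_v[:, 4] = z_4; J_ω[:, 4] = (0,0,0)
entry J[0][4] = -0.2803

-0.280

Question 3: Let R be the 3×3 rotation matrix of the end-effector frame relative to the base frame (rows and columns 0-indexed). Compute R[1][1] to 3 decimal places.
End-effector y-axis (col 1 of R) = (0.3340,0.6732,-0.6597)
R[1][1] = 0.6732

0.673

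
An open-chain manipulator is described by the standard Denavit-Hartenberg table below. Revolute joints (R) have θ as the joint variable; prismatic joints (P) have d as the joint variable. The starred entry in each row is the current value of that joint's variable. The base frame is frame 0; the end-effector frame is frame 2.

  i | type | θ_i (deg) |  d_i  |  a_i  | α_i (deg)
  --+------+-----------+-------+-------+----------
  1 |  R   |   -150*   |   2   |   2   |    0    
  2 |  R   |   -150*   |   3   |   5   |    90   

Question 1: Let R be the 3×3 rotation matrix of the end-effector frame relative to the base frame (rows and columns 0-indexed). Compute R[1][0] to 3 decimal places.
End-effector x-axis (col 0 of R) = (0.5000,0.8660,0.0000)
R[1][0] = 0.8660

0.866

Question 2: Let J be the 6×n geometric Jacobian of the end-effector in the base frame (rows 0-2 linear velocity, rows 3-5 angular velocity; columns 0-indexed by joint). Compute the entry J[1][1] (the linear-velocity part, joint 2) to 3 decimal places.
axis z_1 = (0.0000,0.0000,1.0000); lever o_n−o_1 = (2.5000,4.3301,3.0000)
cross product → J_v[:, 1] = (-4.3301,2.5000,0.0000)
J_ω[:, 1] = z_1
entry J[1][1] = 2.5000

2.500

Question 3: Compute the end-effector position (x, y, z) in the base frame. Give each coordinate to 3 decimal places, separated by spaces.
after link 1: o_1 = (-1.7321, -1.0000, 2.0000)
after link 2: o_2 = (0.7679, 3.3301, 5.0000)

0.768 3.330 5.000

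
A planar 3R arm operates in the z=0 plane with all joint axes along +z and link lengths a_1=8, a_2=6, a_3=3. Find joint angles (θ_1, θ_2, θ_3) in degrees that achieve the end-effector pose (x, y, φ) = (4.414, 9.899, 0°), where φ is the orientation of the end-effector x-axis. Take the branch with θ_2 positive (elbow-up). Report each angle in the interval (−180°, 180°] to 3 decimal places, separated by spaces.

44.999 90.006 -135.005

wrist centre = target − a_3·(cos φ, sin φ) = (1.4140, 9.8990)
cos θ_2 = (99.9896−8²−6²)/(2·8·6) = -0.0001; θ_2 = 90.0062° (elbow-up)
β = atan2(9.8990,1.4140) = 81.8707°; ψ = atan2(6.0000,7.9993) = 36.8721°
θ_1 = β − ψ = 44.9986°
θ_3 = φ − θ_1 − θ_2 = -135.0048° (wrapped to (-180°,180°])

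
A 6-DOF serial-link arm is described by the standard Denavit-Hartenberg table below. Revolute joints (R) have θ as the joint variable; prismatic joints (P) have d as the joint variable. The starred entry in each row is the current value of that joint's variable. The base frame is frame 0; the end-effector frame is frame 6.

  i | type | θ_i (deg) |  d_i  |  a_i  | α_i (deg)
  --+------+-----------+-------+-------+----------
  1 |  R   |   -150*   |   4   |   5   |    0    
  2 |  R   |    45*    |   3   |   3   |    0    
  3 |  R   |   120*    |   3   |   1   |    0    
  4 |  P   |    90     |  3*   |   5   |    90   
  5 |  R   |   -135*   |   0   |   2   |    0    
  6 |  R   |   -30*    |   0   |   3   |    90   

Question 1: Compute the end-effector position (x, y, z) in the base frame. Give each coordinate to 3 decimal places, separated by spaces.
after link 1: o_1 = (-4.3301, -2.5000, 4.0000)
after link 2: o_2 = (-5.1066, -5.3978, 7.0000)
after link 3: o_3 = (-4.1407, -5.1390, 10.0000)
after link 4: o_4 = (-5.4348, -0.3093, 13.0000)
after link 5: o_5 = (-5.0687, -1.6754, 11.5858)
after link 6: o_6 = (-4.3187, -4.4744, 10.8093)

-4.319 -4.474 10.809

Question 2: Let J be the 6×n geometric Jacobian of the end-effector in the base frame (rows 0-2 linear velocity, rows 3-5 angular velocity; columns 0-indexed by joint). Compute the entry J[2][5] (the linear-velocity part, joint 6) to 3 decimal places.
axis z_5 = (0.9659,0.2588,0.0000); lever o_n−o_5 = (0.7500,-2.7990,-0.7765)
cross product → J_v[:, 5] = (-0.2010,0.7500,-2.8978)
J_ω[:, 5] = z_5
entry J[2][5] = -2.8978

-2.898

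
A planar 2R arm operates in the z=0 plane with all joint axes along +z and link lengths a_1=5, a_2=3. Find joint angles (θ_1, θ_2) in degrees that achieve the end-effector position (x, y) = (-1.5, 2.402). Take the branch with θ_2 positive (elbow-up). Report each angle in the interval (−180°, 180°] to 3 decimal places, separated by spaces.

cos θ_2 = (8.0196−5²−3²)/(2·5·3) = -0.8660; θ_2 = 149.9986° (elbow-up)
β = atan2(2.4020,-1.5000) = 121.9839°; ψ = atan2(1.5001,2.4020) = 31.9854°
θ_1 = β − ψ = 89.9985°

89.998 149.999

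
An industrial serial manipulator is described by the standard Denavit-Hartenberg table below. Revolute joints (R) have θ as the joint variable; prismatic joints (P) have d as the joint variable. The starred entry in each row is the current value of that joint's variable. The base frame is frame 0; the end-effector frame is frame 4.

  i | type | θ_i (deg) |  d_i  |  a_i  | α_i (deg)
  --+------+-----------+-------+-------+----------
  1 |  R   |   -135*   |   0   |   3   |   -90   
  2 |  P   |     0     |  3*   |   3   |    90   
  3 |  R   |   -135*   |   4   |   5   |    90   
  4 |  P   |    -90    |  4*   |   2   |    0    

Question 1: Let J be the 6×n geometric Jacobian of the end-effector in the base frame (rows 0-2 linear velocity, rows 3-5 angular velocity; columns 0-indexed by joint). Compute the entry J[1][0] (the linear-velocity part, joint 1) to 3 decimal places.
1.879

axis z_0 = ẑ; lever o_n−o_0 = (1.8787,-1.3640,2.0000)
cross product → J_v[:, 0] = (1.3640,1.8787,-0.0000)
J_ω[:, 0] = z_0
entry J[1][0] = 1.8787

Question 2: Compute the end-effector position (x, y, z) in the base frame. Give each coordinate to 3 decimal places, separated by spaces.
1.879 -1.364 2.000

after link 1: o_1 = (-2.1213, -2.1213, 0.0000)
after link 2: o_2 = (-2.1213, -6.3640, 0.0000)
after link 3: o_3 = (-2.1213, -1.3640, 4.0000)
after link 4: o_4 = (1.8787, -1.3640, 2.0000)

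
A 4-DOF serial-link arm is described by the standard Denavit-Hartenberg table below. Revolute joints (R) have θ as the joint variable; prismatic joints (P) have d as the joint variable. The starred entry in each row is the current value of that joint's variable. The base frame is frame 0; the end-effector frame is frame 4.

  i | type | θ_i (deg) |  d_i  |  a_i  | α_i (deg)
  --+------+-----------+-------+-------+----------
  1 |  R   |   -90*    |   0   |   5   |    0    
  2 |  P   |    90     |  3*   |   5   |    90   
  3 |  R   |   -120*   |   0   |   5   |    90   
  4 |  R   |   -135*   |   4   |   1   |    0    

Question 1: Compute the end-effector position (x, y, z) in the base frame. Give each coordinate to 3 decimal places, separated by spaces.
after link 1: o_1 = (0.0000, -5.0000, 0.0000)
after link 2: o_2 = (5.0000, -5.0000, 3.0000)
after link 3: o_3 = (2.5000, -5.0000, -1.3301)
after link 4: o_4 = (-0.6105, -4.2929, 1.2822)

-0.611 -4.293 1.282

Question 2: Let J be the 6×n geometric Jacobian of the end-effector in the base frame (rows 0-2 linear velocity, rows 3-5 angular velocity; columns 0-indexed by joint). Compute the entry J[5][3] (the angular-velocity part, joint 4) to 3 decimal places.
0.500

axis z_3 = (-0.8660,-0.0000,0.5000); lever o_n−o_3 = (-3.1105,0.7071,2.6124)
cross product → J_v[:, 3] = (-0.3536,0.7071,-0.6124)
J_ω[:, 3] = z_3
entry J[5][3] = 0.5000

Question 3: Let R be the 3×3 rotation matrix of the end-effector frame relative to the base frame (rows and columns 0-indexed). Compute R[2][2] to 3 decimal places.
0.500

End-effector z-axis (col 2 of R) = (-0.8660,-0.0000,0.5000)
R[2][2] = 0.5000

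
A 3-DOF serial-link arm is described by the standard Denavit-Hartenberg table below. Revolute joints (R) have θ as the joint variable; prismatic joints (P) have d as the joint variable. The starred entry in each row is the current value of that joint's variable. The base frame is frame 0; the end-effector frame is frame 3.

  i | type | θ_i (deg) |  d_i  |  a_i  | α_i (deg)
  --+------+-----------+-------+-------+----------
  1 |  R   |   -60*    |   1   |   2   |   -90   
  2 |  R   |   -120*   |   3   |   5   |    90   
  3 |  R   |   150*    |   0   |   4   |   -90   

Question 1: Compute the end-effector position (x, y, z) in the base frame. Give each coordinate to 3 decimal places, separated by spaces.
4.946 1.433 2.330

after link 1: o_1 = (1.0000, -1.7321, 1.0000)
after link 2: o_2 = (2.3481, 1.9330, 5.3301)
after link 3: o_3 = (4.9462, 1.4330, 2.3301)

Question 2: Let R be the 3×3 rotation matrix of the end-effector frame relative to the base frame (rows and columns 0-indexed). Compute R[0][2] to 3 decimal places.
End-effector z-axis (col 2 of R) = (-0.6250,-0.6495,-0.4330)
R[0][2] = -0.6250

-0.625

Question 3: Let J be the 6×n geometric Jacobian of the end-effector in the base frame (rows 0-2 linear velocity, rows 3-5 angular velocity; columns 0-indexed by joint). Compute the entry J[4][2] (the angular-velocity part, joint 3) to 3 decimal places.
axis z_2 = (-0.4330,0.7500,-0.5000); lever o_n−o_2 = (2.5981,-0.5000,-3.0000)
cross product → J_v[:, 2] = (-2.5000,-2.5981,-1.7321)
J_ω[:, 2] = z_2
entry J[4][2] = 0.7500

0.750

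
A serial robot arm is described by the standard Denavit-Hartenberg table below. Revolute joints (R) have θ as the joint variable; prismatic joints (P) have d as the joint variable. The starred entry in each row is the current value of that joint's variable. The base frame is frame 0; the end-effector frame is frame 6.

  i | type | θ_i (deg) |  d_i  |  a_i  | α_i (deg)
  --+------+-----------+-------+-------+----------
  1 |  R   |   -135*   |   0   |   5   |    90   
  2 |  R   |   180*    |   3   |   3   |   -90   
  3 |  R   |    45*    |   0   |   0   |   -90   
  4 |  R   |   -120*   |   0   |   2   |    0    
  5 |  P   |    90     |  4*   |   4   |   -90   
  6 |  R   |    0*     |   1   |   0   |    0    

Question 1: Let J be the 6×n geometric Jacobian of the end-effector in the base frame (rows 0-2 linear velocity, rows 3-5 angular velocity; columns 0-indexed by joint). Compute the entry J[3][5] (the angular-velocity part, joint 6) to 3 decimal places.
0.500

axis z_5 = (0.5000,-0.0000,0.8660); lever o_n−o_5 = (0.5000,0.0000,0.8660)
cross product → J_v[:, 5] = (-0.0000,-0.0000,0.0000)
J_ω[:, 5] = z_5
entry J[3][5] = 0.5000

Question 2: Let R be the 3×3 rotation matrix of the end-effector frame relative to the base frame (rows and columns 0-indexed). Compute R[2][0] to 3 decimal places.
End-effector x-axis (col 0 of R) = (0.8660,0.0000,-0.5000)
R[2][0] = -0.5000

-0.500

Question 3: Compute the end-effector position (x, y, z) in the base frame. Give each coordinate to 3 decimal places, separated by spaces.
-0.571 -3.293 -2.866

after link 1: o_1 = (-3.5355, -3.5355, 0.0000)
after link 2: o_2 = (-3.5355, 0.7071, 0.0000)
after link 3: o_3 = (-3.5355, 0.7071, 0.0000)
after link 4: o_4 = (-4.5355, 0.7071, -1.7321)
after link 5: o_5 = (-1.0714, -3.2929, -3.7321)
after link 6: o_6 = (-0.5714, -3.2929, -2.8660)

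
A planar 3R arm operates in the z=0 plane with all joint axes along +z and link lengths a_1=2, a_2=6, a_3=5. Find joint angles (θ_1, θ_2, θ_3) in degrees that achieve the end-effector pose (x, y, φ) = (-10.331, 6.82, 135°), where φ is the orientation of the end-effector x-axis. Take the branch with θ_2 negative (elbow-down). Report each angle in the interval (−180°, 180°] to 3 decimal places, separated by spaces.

-171.583 -45.015 -8.402

wrist centre = target − a_3·(cos φ, sin φ) = (-6.7955, 3.2845)
cos θ_2 = (56.9661−2²−6²)/(2·2·6) = 0.7069; θ_2 = -45.0151° (elbow-down)
β = atan2(3.2845,-6.7955) = 154.2040°; ψ = atan2(-4.2438,6.2415) = -34.2127°
θ_1 = β − ψ = 188.4168°
θ_3 = φ − θ_1 − θ_2 = -8.4016° (wrapped to (-180°,180°])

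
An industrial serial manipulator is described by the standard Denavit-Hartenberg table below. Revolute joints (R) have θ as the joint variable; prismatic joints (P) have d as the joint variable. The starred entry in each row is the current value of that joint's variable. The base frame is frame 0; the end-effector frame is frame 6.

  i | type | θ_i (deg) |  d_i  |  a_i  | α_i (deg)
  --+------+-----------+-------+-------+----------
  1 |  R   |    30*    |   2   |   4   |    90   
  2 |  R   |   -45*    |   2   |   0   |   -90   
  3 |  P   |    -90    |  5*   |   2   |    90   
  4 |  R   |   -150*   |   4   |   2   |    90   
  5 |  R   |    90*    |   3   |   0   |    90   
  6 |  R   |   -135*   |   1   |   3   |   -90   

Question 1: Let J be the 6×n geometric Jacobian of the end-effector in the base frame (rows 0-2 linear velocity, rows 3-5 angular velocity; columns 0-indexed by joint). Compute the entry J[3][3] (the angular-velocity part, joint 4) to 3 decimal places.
-0.612

axis z_3 = (-0.6124,-0.3536,0.7071); lever o_n−o_3 = (-3.1217,1.7050,0.8058)
cross product → J_v[:, 3] = (-1.4905,-1.7139,-2.1478)
J_ω[:, 3] = z_3
entry J[3][3] = -0.6124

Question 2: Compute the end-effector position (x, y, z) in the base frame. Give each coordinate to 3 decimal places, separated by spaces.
after link 1: o_1 = (3.4641, 2.0000, 2.0000)
after link 2: o_2 = (4.4641, 0.2679, 2.0000)
after link 3: o_3 = (8.5260, 0.3037, 5.5355)
after link 4: o_4 = (4.5981, 0.0359, 7.6569)
after link 5: o_5 = (5.4391, 2.2535, 9.4940)
after link 6: o_6 = (5.4042, 2.0086, 6.3414)

5.404 2.009 6.341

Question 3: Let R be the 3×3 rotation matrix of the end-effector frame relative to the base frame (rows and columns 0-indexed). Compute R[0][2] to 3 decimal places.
End-effector z-axis (col 2 of R) = (-0.6312,-0.7727,0.0670)
R[0][2] = -0.6312

-0.631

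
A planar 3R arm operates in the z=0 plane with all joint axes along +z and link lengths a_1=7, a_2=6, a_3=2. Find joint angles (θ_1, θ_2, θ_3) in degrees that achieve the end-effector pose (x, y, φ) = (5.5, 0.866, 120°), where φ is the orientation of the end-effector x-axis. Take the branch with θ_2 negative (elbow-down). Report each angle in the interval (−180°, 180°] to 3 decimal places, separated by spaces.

44.822 -120.000 -164.822

wrist centre = target − a_3·(cos φ, sin φ) = (6.5000, -0.8661)
cos θ_2 = (43.0000−7²−6²)/(2·7·6) = -0.5000; θ_2 = -120.0000° (elbow-down)
β = atan2(-0.8661,6.5000) = -7.5893°; ψ = atan2(-5.1962,4.0000) = -52.4109°
θ_1 = β − ψ = 44.8216°
θ_3 = φ − θ_1 − θ_2 = -164.8216° (wrapped to (-180°,180°])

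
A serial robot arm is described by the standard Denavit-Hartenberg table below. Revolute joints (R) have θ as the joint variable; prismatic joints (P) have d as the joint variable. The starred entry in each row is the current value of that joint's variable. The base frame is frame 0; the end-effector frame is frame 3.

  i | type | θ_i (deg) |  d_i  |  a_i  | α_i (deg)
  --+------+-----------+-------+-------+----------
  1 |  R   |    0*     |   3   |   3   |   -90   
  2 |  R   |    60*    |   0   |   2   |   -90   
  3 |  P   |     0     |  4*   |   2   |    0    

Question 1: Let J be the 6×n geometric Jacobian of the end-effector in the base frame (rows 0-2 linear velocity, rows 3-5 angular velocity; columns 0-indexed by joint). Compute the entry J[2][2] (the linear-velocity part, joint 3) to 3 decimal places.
prismatic axis z_2 = (-0.8660,0.0000,-0.5000)
J_v[:, 2] = z_2; J_ω[:, 2] = (0,0,0)
entry J[2][2] = -0.5000

-0.500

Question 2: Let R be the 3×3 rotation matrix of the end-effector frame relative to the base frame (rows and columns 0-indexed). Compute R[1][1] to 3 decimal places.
-1.000

End-effector y-axis (col 1 of R) = (-0.0000,-1.0000,-0.0000)
R[1][1] = -1.0000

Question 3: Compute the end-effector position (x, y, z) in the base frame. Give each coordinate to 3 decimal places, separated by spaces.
after link 1: o_1 = (3.0000, 0.0000, 3.0000)
after link 2: o_2 = (4.0000, 0.0000, 1.2679)
after link 3: o_3 = (1.5359, 0.0000, -2.4641)

1.536 0.000 -2.464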